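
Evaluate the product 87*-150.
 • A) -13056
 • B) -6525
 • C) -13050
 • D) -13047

87 * -150 = -13050
C) -13050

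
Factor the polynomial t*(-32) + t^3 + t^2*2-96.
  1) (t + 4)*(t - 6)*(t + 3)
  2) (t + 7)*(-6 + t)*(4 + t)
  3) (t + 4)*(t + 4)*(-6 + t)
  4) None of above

We need to factor t*(-32) + t^3 + t^2*2-96.
The factored form is (t + 4)*(t + 4)*(-6 + t).
3) (t + 4)*(t + 4)*(-6 + t)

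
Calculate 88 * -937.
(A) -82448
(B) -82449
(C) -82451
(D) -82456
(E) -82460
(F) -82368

88 * -937 = -82456
D) -82456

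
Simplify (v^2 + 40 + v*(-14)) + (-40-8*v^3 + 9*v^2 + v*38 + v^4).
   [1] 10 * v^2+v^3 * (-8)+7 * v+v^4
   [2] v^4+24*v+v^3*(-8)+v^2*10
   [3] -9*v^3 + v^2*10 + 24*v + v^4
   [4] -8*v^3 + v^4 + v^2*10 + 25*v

Adding the polynomials and combining like terms:
(v^2 + 40 + v*(-14)) + (-40 - 8*v^3 + 9*v^2 + v*38 + v^4)
= v^4+24*v+v^3*(-8)+v^2*10
2) v^4+24*v+v^3*(-8)+v^2*10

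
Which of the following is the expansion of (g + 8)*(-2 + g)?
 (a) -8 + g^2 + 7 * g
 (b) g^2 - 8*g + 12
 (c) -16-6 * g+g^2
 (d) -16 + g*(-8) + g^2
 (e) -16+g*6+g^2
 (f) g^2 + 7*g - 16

Expanding (g + 8)*(-2 + g):
= -16+g*6+g^2
e) -16+g*6+g^2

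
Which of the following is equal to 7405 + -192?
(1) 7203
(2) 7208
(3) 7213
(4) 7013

7405 + -192 = 7213
3) 7213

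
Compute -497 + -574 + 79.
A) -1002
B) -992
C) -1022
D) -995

First: -497 + -574 = -1071
Then: -1071 + 79 = -992
B) -992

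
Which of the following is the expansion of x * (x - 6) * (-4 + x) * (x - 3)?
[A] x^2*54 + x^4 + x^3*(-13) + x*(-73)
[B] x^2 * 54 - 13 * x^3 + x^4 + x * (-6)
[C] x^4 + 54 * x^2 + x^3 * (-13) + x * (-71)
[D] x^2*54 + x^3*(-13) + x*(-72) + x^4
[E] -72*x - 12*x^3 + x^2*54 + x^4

Expanding x * (x - 6) * (-4 + x) * (x - 3):
= x^2*54 + x^3*(-13) + x*(-72) + x^4
D) x^2*54 + x^3*(-13) + x*(-72) + x^4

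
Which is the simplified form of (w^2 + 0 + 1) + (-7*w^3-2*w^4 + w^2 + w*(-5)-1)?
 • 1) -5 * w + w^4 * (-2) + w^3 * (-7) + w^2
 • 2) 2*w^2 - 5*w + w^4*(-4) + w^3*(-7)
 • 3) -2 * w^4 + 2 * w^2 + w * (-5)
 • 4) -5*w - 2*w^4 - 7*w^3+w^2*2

Adding the polynomials and combining like terms:
(w^2 + 0 + 1) + (-7*w^3 - 2*w^4 + w^2 + w*(-5) - 1)
= -5*w - 2*w^4 - 7*w^3+w^2*2
4) -5*w - 2*w^4 - 7*w^3+w^2*2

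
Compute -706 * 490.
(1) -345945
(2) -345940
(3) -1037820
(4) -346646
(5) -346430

-706 * 490 = -345940
2) -345940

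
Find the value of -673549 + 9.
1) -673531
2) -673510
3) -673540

-673549 + 9 = -673540
3) -673540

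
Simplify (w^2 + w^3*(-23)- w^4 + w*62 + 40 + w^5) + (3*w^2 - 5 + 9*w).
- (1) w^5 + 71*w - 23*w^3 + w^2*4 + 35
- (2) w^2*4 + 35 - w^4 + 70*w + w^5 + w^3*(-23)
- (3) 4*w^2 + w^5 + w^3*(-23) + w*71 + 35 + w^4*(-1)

Adding the polynomials and combining like terms:
(w^2 + w^3*(-23) - w^4 + w*62 + 40 + w^5) + (3*w^2 - 5 + 9*w)
= 4*w^2 + w^5 + w^3*(-23) + w*71 + 35 + w^4*(-1)
3) 4*w^2 + w^5 + w^3*(-23) + w*71 + 35 + w^4*(-1)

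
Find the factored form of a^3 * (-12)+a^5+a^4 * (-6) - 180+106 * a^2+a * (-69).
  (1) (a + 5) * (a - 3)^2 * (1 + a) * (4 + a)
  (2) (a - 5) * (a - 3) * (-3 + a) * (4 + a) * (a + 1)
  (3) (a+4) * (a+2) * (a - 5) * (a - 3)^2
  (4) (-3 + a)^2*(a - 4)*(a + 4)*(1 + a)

We need to factor a^3 * (-12)+a^5+a^4 * (-6) - 180+106 * a^2+a * (-69).
The factored form is (a - 5) * (a - 3) * (-3 + a) * (4 + a) * (a + 1).
2) (a - 5) * (a - 3) * (-3 + a) * (4 + a) * (a + 1)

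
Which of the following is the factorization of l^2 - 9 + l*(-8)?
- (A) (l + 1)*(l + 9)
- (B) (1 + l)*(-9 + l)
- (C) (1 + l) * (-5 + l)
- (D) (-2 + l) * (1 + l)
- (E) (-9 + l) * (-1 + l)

We need to factor l^2 - 9 + l*(-8).
The factored form is (1 + l)*(-9 + l).
B) (1 + l)*(-9 + l)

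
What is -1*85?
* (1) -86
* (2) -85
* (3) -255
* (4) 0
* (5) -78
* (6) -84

-1 * 85 = -85
2) -85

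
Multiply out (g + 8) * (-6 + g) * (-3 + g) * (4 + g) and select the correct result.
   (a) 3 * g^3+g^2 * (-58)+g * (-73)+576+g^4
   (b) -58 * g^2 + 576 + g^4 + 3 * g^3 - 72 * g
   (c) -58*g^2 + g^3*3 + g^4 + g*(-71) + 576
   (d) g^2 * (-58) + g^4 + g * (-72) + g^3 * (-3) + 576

Expanding (g + 8) * (-6 + g) * (-3 + g) * (4 + g):
= -58 * g^2 + 576 + g^4 + 3 * g^3 - 72 * g
b) -58 * g^2 + 576 + g^4 + 3 * g^3 - 72 * g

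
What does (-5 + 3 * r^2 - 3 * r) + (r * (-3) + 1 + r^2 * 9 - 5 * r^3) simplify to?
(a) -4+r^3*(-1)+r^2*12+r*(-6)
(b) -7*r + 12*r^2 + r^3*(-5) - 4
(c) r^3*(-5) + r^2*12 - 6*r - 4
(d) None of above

Adding the polynomials and combining like terms:
(-5 + 3*r^2 - 3*r) + (r*(-3) + 1 + r^2*9 - 5*r^3)
= r^3*(-5) + r^2*12 - 6*r - 4
c) r^3*(-5) + r^2*12 - 6*r - 4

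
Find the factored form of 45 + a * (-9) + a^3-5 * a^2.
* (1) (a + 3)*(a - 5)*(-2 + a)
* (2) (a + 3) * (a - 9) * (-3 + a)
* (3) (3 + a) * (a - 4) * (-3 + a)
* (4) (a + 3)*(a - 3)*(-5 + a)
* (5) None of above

We need to factor 45 + a * (-9) + a^3-5 * a^2.
The factored form is (a + 3)*(a - 3)*(-5 + a).
4) (a + 3)*(a - 3)*(-5 + a)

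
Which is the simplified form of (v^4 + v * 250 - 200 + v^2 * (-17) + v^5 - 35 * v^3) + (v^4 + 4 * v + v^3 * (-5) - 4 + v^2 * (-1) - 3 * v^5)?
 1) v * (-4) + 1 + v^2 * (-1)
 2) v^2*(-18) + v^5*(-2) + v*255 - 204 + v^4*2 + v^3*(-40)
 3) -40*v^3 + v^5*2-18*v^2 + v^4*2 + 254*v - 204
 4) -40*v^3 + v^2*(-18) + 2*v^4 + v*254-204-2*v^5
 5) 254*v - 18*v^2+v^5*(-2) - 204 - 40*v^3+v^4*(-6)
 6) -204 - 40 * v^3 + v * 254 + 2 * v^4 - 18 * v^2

Adding the polynomials and combining like terms:
(v^4 + v*250 - 200 + v^2*(-17) + v^5 - 35*v^3) + (v^4 + 4*v + v^3*(-5) - 4 + v^2*(-1) - 3*v^5)
= -40*v^3 + v^2*(-18) + 2*v^4 + v*254-204-2*v^5
4) -40*v^3 + v^2*(-18) + 2*v^4 + v*254-204-2*v^5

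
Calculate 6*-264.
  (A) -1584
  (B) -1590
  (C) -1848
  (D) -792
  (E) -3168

6 * -264 = -1584
A) -1584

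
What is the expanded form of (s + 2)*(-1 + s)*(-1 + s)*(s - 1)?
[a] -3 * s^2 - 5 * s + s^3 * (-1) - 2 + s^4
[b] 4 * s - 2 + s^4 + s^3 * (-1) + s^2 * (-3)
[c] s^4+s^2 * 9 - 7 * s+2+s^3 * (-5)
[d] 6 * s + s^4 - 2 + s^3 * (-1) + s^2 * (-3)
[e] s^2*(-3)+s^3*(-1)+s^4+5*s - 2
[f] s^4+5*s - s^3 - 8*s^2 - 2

Expanding (s + 2)*(-1 + s)*(-1 + s)*(s - 1):
= s^2*(-3)+s^3*(-1)+s^4+5*s - 2
e) s^2*(-3)+s^3*(-1)+s^4+5*s - 2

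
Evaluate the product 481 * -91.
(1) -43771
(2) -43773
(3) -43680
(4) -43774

481 * -91 = -43771
1) -43771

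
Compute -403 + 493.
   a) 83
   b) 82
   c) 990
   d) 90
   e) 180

-403 + 493 = 90
d) 90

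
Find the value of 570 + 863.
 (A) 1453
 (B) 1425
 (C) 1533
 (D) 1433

570 + 863 = 1433
D) 1433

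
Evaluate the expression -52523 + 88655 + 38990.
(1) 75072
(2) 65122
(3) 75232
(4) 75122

First: -52523 + 88655 = 36132
Then: 36132 + 38990 = 75122
4) 75122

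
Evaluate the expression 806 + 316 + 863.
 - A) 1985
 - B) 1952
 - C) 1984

First: 806 + 316 = 1122
Then: 1122 + 863 = 1985
A) 1985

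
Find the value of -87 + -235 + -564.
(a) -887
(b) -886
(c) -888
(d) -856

First: -87 + -235 = -322
Then: -322 + -564 = -886
b) -886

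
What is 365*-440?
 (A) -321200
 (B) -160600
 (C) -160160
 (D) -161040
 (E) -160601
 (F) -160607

365 * -440 = -160600
B) -160600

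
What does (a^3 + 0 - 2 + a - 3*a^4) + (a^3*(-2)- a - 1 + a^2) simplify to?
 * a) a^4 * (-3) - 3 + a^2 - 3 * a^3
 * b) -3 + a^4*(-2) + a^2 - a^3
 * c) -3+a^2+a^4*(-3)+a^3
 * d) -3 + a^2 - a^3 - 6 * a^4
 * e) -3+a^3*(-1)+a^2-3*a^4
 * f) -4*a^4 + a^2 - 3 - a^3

Adding the polynomials and combining like terms:
(a^3 + 0 - 2 + a - 3*a^4) + (a^3*(-2) - a - 1 + a^2)
= -3+a^3*(-1)+a^2-3*a^4
e) -3+a^3*(-1)+a^2-3*a^4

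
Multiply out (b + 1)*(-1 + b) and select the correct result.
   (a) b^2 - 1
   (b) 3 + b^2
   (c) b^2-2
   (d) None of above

Expanding (b + 1)*(-1 + b):
= b^2 - 1
a) b^2 - 1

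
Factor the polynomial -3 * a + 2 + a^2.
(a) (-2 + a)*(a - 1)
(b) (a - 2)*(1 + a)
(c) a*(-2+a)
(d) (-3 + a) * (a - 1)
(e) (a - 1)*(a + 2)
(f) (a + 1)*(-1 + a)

We need to factor -3 * a + 2 + a^2.
The factored form is (-2 + a)*(a - 1).
a) (-2 + a)*(a - 1)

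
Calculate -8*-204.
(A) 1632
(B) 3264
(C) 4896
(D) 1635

-8 * -204 = 1632
A) 1632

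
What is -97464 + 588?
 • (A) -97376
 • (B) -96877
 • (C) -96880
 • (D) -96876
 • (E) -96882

-97464 + 588 = -96876
D) -96876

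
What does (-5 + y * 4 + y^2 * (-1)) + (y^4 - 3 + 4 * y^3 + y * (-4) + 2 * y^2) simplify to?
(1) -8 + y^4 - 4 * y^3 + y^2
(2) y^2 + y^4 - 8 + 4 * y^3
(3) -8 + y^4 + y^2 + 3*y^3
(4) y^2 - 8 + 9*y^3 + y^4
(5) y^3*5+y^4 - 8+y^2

Adding the polynomials and combining like terms:
(-5 + y*4 + y^2*(-1)) + (y^4 - 3 + 4*y^3 + y*(-4) + 2*y^2)
= y^2 + y^4 - 8 + 4 * y^3
2) y^2 + y^4 - 8 + 4 * y^3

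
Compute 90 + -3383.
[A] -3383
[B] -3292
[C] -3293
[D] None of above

90 + -3383 = -3293
C) -3293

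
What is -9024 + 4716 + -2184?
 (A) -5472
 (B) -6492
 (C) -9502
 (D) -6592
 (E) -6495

First: -9024 + 4716 = -4308
Then: -4308 + -2184 = -6492
B) -6492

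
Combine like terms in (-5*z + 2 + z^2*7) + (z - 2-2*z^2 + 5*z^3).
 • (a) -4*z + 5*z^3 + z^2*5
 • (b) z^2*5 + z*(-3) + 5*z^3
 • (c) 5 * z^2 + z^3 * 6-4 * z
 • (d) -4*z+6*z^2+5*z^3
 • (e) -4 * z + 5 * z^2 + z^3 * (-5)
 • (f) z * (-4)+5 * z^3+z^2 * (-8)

Adding the polynomials and combining like terms:
(-5*z + 2 + z^2*7) + (z - 2 - 2*z^2 + 5*z^3)
= -4*z + 5*z^3 + z^2*5
a) -4*z + 5*z^3 + z^2*5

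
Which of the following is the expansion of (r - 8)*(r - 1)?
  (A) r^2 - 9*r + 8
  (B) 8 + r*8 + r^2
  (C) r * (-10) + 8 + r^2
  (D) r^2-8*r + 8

Expanding (r - 8)*(r - 1):
= r^2 - 9*r + 8
A) r^2 - 9*r + 8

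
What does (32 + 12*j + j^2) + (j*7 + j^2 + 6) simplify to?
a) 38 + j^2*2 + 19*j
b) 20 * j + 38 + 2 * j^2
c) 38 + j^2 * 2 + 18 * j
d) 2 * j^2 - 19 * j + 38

Adding the polynomials and combining like terms:
(32 + 12*j + j^2) + (j*7 + j^2 + 6)
= 38 + j^2*2 + 19*j
a) 38 + j^2*2 + 19*j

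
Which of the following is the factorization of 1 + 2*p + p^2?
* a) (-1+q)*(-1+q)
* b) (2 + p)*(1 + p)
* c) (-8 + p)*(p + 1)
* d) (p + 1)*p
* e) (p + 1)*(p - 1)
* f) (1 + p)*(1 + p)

We need to factor 1 + 2*p + p^2.
The factored form is (1 + p)*(1 + p).
f) (1 + p)*(1 + p)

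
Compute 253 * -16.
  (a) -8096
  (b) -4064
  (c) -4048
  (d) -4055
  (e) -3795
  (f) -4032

253 * -16 = -4048
c) -4048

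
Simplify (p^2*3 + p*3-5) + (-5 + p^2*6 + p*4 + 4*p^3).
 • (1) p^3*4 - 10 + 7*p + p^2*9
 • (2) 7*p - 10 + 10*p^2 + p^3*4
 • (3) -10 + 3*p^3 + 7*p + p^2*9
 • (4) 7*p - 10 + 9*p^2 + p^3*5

Adding the polynomials and combining like terms:
(p^2*3 + p*3 - 5) + (-5 + p^2*6 + p*4 + 4*p^3)
= p^3*4 - 10 + 7*p + p^2*9
1) p^3*4 - 10 + 7*p + p^2*9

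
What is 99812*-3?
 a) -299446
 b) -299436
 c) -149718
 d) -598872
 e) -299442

99812 * -3 = -299436
b) -299436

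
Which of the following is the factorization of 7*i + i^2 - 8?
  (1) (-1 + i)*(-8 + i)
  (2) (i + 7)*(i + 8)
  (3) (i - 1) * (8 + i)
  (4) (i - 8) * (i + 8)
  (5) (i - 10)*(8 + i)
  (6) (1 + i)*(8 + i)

We need to factor 7*i + i^2 - 8.
The factored form is (i - 1) * (8 + i).
3) (i - 1) * (8 + i)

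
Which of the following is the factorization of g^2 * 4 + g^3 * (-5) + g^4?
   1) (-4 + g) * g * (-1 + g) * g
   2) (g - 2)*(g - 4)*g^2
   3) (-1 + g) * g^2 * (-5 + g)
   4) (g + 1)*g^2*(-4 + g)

We need to factor g^2 * 4 + g^3 * (-5) + g^4.
The factored form is (-4 + g) * g * (-1 + g) * g.
1) (-4 + g) * g * (-1 + g) * g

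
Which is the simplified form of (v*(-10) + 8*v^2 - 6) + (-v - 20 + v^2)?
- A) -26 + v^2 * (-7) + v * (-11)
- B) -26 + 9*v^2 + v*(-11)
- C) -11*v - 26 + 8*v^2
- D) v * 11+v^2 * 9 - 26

Adding the polynomials and combining like terms:
(v*(-10) + 8*v^2 - 6) + (-v - 20 + v^2)
= -26 + 9*v^2 + v*(-11)
B) -26 + 9*v^2 + v*(-11)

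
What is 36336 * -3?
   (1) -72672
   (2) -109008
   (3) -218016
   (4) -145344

36336 * -3 = -109008
2) -109008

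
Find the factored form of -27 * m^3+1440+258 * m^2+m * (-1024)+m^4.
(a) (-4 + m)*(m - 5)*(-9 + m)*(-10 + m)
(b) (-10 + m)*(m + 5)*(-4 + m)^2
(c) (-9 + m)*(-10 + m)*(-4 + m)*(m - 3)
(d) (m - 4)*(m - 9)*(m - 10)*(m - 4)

We need to factor -27 * m^3+1440+258 * m^2+m * (-1024)+m^4.
The factored form is (m - 4)*(m - 9)*(m - 10)*(m - 4).
d) (m - 4)*(m - 9)*(m - 10)*(m - 4)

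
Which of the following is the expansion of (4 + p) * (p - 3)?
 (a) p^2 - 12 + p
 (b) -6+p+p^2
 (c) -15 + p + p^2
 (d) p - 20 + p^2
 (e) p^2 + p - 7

Expanding (4 + p) * (p - 3):
= p^2 - 12 + p
a) p^2 - 12 + p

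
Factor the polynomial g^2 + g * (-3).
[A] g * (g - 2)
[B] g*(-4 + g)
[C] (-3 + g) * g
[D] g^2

We need to factor g^2 + g * (-3).
The factored form is (-3 + g) * g.
C) (-3 + g) * g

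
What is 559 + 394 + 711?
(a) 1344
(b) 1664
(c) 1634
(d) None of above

First: 559 + 394 = 953
Then: 953 + 711 = 1664
b) 1664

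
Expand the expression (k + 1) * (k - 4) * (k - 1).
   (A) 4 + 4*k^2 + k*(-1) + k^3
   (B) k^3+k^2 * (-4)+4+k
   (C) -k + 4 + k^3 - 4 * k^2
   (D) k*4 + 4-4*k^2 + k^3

Expanding (k + 1) * (k - 4) * (k - 1):
= -k + 4 + k^3 - 4 * k^2
C) -k + 4 + k^3 - 4 * k^2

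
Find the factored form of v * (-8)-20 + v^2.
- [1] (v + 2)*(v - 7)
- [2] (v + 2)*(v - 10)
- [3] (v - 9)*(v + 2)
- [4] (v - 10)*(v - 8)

We need to factor v * (-8)-20 + v^2.
The factored form is (v + 2)*(v - 10).
2) (v + 2)*(v - 10)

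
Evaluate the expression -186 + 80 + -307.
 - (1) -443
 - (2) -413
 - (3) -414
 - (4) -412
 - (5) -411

First: -186 + 80 = -106
Then: -106 + -307 = -413
2) -413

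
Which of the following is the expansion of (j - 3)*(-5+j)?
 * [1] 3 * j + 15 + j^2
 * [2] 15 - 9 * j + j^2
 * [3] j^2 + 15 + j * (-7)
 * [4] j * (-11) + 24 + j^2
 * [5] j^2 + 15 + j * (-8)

Expanding (j - 3)*(-5+j):
= j^2 + 15 + j * (-8)
5) j^2 + 15 + j * (-8)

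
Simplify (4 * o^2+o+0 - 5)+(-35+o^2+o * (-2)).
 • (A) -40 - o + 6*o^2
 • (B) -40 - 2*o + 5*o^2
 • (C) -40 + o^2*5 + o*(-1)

Adding the polynomials and combining like terms:
(4*o^2 + o + 0 - 5) + (-35 + o^2 + o*(-2))
= -40 + o^2*5 + o*(-1)
C) -40 + o^2*5 + o*(-1)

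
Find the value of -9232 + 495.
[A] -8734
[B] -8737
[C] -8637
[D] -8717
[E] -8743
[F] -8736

-9232 + 495 = -8737
B) -8737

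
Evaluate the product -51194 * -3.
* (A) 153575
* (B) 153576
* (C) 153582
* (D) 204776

-51194 * -3 = 153582
C) 153582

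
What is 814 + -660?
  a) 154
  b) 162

814 + -660 = 154
a) 154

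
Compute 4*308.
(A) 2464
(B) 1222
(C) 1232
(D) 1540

4 * 308 = 1232
C) 1232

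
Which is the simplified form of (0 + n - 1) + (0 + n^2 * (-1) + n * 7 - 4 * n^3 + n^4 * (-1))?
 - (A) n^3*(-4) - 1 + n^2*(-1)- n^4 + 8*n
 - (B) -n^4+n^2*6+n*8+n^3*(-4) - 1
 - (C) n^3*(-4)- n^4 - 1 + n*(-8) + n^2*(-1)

Adding the polynomials and combining like terms:
(0 + n - 1) + (0 + n^2*(-1) + n*7 - 4*n^3 + n^4*(-1))
= n^3*(-4) - 1 + n^2*(-1)- n^4 + 8*n
A) n^3*(-4) - 1 + n^2*(-1)- n^4 + 8*n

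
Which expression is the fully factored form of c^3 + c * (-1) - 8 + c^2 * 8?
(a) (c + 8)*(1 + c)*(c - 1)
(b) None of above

We need to factor c^3 + c * (-1) - 8 + c^2 * 8.
The factored form is (c + 8)*(1 + c)*(c - 1).
a) (c + 8)*(1 + c)*(c - 1)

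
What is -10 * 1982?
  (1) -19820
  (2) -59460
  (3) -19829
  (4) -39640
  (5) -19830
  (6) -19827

-10 * 1982 = -19820
1) -19820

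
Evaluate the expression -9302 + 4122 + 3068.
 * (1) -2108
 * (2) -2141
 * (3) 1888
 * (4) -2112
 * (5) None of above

First: -9302 + 4122 = -5180
Then: -5180 + 3068 = -2112
4) -2112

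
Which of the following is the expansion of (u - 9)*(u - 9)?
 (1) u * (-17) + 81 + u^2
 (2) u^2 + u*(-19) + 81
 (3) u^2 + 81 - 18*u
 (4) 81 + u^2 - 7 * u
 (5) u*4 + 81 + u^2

Expanding (u - 9)*(u - 9):
= u^2 + 81 - 18*u
3) u^2 + 81 - 18*u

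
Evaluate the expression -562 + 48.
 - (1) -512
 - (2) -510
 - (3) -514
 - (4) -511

-562 + 48 = -514
3) -514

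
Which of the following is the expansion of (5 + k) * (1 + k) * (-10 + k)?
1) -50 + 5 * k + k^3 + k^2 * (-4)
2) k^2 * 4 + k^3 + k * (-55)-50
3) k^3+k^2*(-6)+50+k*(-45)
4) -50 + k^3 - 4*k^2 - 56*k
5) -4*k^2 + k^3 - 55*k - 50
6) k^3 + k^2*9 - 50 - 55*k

Expanding (5 + k) * (1 + k) * (-10 + k):
= -4*k^2 + k^3 - 55*k - 50
5) -4*k^2 + k^3 - 55*k - 50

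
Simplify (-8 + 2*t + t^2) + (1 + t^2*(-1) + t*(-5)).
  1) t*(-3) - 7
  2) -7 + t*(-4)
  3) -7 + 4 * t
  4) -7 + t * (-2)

Adding the polynomials and combining like terms:
(-8 + 2*t + t^2) + (1 + t^2*(-1) + t*(-5))
= t*(-3) - 7
1) t*(-3) - 7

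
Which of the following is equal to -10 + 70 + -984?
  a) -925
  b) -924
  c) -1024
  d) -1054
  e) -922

First: -10 + 70 = 60
Then: 60 + -984 = -924
b) -924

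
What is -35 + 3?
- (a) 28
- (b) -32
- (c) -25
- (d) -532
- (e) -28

-35 + 3 = -32
b) -32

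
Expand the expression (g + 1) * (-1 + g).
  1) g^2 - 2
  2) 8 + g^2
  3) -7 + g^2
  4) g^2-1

Expanding (g + 1) * (-1 + g):
= g^2-1
4) g^2-1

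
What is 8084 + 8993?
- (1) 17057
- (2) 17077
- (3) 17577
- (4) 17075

8084 + 8993 = 17077
2) 17077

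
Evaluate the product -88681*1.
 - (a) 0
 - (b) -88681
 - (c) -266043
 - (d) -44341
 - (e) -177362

-88681 * 1 = -88681
b) -88681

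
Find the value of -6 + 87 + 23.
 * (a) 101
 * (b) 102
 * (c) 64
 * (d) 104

First: -6 + 87 = 81
Then: 81 + 23 = 104
d) 104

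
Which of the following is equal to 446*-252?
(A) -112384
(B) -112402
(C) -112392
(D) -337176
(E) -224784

446 * -252 = -112392
C) -112392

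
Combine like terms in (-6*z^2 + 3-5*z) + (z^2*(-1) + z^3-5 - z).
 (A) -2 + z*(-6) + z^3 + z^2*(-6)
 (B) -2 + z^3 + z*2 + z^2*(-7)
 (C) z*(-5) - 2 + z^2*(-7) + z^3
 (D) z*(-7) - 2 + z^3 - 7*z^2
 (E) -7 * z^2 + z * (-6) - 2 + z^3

Adding the polynomials and combining like terms:
(-6*z^2 + 3 - 5*z) + (z^2*(-1) + z^3 - 5 - z)
= -7 * z^2 + z * (-6) - 2 + z^3
E) -7 * z^2 + z * (-6) - 2 + z^3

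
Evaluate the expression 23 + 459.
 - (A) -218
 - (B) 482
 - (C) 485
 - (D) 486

23 + 459 = 482
B) 482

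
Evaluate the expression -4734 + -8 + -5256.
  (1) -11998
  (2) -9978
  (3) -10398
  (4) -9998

First: -4734 + -8 = -4742
Then: -4742 + -5256 = -9998
4) -9998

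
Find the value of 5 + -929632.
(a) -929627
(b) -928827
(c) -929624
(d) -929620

5 + -929632 = -929627
a) -929627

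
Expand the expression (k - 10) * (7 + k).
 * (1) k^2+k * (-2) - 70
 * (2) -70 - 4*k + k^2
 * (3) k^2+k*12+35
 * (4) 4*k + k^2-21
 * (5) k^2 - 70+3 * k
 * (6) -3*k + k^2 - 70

Expanding (k - 10) * (7 + k):
= -3*k + k^2 - 70
6) -3*k + k^2 - 70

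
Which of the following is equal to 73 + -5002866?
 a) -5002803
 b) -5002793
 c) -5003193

73 + -5002866 = -5002793
b) -5002793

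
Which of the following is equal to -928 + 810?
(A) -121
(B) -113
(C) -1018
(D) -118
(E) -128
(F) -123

-928 + 810 = -118
D) -118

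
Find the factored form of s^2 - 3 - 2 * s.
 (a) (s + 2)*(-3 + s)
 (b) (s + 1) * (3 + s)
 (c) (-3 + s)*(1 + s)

We need to factor s^2 - 3 - 2 * s.
The factored form is (-3 + s)*(1 + s).
c) (-3 + s)*(1 + s)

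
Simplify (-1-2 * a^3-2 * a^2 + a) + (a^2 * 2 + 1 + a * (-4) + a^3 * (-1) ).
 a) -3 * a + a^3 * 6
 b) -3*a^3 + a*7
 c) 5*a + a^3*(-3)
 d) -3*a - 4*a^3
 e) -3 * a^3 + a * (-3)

Adding the polynomials and combining like terms:
(-1 - 2*a^3 - 2*a^2 + a) + (a^2*2 + 1 + a*(-4) + a^3*(-1))
= -3 * a^3 + a * (-3)
e) -3 * a^3 + a * (-3)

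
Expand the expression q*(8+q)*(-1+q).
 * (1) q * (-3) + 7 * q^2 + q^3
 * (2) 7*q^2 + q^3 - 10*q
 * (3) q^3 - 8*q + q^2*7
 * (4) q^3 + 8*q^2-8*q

Expanding q*(8+q)*(-1+q):
= q^3 - 8*q + q^2*7
3) q^3 - 8*q + q^2*7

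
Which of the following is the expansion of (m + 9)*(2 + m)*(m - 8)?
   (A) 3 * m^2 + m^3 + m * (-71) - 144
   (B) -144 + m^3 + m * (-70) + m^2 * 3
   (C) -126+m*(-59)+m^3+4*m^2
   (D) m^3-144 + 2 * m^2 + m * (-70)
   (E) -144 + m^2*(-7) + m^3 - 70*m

Expanding (m + 9)*(2 + m)*(m - 8):
= -144 + m^3 + m * (-70) + m^2 * 3
B) -144 + m^3 + m * (-70) + m^2 * 3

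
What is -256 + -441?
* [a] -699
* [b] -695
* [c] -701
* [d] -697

-256 + -441 = -697
d) -697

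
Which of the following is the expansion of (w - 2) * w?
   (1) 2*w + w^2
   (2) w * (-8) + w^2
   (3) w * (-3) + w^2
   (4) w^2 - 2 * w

Expanding (w - 2) * w:
= w^2 - 2 * w
4) w^2 - 2 * w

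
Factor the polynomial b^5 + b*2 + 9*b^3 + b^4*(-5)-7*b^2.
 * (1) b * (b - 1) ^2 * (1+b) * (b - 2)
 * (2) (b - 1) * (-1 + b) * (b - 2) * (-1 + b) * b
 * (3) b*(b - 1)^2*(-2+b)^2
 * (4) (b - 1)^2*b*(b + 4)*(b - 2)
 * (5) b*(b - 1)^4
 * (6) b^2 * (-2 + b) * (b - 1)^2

We need to factor b^5 + b*2 + 9*b^3 + b^4*(-5)-7*b^2.
The factored form is (b - 1) * (-1 + b) * (b - 2) * (-1 + b) * b.
2) (b - 1) * (-1 + b) * (b - 2) * (-1 + b) * b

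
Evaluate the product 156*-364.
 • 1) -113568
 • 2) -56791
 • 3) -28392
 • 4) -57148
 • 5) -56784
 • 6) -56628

156 * -364 = -56784
5) -56784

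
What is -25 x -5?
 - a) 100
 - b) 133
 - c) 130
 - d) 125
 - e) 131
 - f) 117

-25 * -5 = 125
d) 125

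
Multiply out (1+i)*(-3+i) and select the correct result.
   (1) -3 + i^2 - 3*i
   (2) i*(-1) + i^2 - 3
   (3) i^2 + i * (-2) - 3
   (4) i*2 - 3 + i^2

Expanding (1+i)*(-3+i):
= i^2 + i * (-2) - 3
3) i^2 + i * (-2) - 3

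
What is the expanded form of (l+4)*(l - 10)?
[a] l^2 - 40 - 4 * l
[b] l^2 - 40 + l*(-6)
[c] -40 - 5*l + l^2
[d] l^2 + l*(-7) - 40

Expanding (l+4)*(l - 10):
= l^2 - 40 + l*(-6)
b) l^2 - 40 + l*(-6)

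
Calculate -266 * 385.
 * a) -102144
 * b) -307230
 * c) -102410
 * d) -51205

-266 * 385 = -102410
c) -102410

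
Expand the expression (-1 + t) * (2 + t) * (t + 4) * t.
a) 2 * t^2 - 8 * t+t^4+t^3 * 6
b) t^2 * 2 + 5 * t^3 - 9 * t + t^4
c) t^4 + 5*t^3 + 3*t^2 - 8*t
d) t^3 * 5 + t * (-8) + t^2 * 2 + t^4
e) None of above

Expanding (-1 + t) * (2 + t) * (t + 4) * t:
= t^3 * 5 + t * (-8) + t^2 * 2 + t^4
d) t^3 * 5 + t * (-8) + t^2 * 2 + t^4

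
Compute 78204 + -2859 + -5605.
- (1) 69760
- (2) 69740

First: 78204 + -2859 = 75345
Then: 75345 + -5605 = 69740
2) 69740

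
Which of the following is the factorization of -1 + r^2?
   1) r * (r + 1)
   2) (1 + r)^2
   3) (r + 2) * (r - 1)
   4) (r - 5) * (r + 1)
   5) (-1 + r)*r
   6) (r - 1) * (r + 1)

We need to factor -1 + r^2.
The factored form is (r - 1) * (r + 1).
6) (r - 1) * (r + 1)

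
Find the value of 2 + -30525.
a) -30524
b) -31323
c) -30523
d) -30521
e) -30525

2 + -30525 = -30523
c) -30523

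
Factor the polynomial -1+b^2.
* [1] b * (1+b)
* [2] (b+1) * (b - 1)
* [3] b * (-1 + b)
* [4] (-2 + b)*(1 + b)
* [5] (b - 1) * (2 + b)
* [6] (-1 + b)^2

We need to factor -1+b^2.
The factored form is (b+1) * (b - 1).
2) (b+1) * (b - 1)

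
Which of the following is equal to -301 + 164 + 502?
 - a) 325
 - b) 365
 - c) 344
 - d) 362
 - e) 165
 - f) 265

First: -301 + 164 = -137
Then: -137 + 502 = 365
b) 365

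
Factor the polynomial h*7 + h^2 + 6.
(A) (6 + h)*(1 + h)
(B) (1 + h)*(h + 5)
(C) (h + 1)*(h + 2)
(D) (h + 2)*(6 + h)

We need to factor h*7 + h^2 + 6.
The factored form is (6 + h)*(1 + h).
A) (6 + h)*(1 + h)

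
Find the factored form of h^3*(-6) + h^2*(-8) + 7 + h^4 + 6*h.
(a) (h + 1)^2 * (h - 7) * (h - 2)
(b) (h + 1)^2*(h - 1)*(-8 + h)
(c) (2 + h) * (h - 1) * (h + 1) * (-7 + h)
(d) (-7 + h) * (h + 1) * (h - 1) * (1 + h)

We need to factor h^3*(-6) + h^2*(-8) + 7 + h^4 + 6*h.
The factored form is (-7 + h) * (h + 1) * (h - 1) * (1 + h).
d) (-7 + h) * (h + 1) * (h - 1) * (1 + h)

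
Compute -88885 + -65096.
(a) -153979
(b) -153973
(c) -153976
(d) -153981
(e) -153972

-88885 + -65096 = -153981
d) -153981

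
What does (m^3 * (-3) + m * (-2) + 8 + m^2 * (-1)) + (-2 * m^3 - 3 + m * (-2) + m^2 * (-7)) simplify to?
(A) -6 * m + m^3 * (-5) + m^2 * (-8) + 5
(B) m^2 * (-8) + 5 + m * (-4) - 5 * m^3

Adding the polynomials and combining like terms:
(m^3*(-3) + m*(-2) + 8 + m^2*(-1)) + (-2*m^3 - 3 + m*(-2) + m^2*(-7))
= m^2 * (-8) + 5 + m * (-4) - 5 * m^3
B) m^2 * (-8) + 5 + m * (-4) - 5 * m^3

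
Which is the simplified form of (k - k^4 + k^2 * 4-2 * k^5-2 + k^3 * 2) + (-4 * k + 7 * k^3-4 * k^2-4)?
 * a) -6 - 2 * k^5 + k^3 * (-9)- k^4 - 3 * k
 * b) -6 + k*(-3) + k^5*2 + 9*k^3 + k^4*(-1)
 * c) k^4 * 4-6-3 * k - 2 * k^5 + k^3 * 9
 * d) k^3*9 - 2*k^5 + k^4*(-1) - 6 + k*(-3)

Adding the polynomials and combining like terms:
(k - k^4 + k^2*4 - 2*k^5 - 2 + k^3*2) + (-4*k + 7*k^3 - 4*k^2 - 4)
= k^3*9 - 2*k^5 + k^4*(-1) - 6 + k*(-3)
d) k^3*9 - 2*k^5 + k^4*(-1) - 6 + k*(-3)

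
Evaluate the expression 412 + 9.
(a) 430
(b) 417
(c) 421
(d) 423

412 + 9 = 421
c) 421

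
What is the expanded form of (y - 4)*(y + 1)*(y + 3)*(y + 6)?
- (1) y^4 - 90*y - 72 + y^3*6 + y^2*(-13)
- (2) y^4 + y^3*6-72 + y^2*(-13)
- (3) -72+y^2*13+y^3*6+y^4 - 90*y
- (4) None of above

Expanding (y - 4)*(y + 1)*(y + 3)*(y + 6):
= y^4 - 90*y - 72 + y^3*6 + y^2*(-13)
1) y^4 - 90*y - 72 + y^3*6 + y^2*(-13)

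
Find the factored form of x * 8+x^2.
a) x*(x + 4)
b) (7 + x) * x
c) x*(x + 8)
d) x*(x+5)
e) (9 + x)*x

We need to factor x * 8+x^2.
The factored form is x*(x + 8).
c) x*(x + 8)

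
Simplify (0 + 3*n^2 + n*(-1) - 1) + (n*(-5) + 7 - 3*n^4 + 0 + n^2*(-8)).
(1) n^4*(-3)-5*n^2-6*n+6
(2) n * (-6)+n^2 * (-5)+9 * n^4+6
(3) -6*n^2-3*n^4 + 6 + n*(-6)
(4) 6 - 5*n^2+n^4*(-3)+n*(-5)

Adding the polynomials and combining like terms:
(0 + 3*n^2 + n*(-1) - 1) + (n*(-5) + 7 - 3*n^4 + 0 + n^2*(-8))
= n^4*(-3)-5*n^2-6*n+6
1) n^4*(-3)-5*n^2-6*n+6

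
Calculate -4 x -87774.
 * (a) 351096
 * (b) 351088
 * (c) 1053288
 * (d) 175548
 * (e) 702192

-4 * -87774 = 351096
a) 351096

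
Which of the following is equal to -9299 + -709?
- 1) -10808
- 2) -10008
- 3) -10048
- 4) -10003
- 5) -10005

-9299 + -709 = -10008
2) -10008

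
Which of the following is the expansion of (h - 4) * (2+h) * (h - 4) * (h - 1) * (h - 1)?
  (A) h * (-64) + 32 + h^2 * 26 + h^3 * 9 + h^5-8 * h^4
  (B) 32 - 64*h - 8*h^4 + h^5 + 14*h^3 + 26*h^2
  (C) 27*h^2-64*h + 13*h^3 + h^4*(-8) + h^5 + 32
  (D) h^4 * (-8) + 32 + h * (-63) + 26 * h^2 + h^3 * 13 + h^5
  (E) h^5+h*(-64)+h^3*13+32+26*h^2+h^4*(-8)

Expanding (h - 4) * (2+h) * (h - 4) * (h - 1) * (h - 1):
= h^5+h*(-64)+h^3*13+32+26*h^2+h^4*(-8)
E) h^5+h*(-64)+h^3*13+32+26*h^2+h^4*(-8)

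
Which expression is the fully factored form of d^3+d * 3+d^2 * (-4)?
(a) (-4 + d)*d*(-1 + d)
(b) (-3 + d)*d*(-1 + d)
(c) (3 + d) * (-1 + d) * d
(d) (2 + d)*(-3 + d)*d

We need to factor d^3+d * 3+d^2 * (-4).
The factored form is (-3 + d)*d*(-1 + d).
b) (-3 + d)*d*(-1 + d)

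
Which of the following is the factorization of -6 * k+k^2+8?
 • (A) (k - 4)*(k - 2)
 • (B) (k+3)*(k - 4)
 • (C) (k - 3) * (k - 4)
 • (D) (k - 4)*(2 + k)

We need to factor -6 * k+k^2+8.
The factored form is (k - 4)*(k - 2).
A) (k - 4)*(k - 2)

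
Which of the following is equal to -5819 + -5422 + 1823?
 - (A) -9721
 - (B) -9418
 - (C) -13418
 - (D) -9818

First: -5819 + -5422 = -11241
Then: -11241 + 1823 = -9418
B) -9418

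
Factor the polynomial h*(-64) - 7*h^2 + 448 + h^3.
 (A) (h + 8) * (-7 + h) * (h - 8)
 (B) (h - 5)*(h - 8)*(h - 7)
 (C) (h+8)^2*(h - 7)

We need to factor h*(-64) - 7*h^2 + 448 + h^3.
The factored form is (h + 8) * (-7 + h) * (h - 8).
A) (h + 8) * (-7 + h) * (h - 8)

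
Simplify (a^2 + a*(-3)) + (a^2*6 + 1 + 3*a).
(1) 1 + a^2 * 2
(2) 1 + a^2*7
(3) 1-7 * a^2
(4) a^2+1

Adding the polynomials and combining like terms:
(a^2 + a*(-3)) + (a^2*6 + 1 + 3*a)
= 1 + a^2*7
2) 1 + a^2*7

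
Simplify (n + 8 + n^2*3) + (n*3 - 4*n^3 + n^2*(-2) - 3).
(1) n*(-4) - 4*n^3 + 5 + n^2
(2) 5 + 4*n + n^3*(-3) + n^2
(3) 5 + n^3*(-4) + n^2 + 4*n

Adding the polynomials and combining like terms:
(n + 8 + n^2*3) + (n*3 - 4*n^3 + n^2*(-2) - 3)
= 5 + n^3*(-4) + n^2 + 4*n
3) 5 + n^3*(-4) + n^2 + 4*n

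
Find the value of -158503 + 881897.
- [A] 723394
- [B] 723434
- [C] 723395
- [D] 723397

-158503 + 881897 = 723394
A) 723394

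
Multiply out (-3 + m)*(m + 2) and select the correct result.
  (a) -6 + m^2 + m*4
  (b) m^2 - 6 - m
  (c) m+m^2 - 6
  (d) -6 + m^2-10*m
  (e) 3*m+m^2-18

Expanding (-3 + m)*(m + 2):
= m^2 - 6 - m
b) m^2 - 6 - m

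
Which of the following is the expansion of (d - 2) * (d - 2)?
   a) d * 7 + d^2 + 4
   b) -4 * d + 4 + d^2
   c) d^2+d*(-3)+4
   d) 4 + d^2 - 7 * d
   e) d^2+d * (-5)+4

Expanding (d - 2) * (d - 2):
= -4 * d + 4 + d^2
b) -4 * d + 4 + d^2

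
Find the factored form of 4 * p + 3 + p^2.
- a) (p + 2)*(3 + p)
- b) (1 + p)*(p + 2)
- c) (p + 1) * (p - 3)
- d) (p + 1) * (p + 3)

We need to factor 4 * p + 3 + p^2.
The factored form is (p + 1) * (p + 3).
d) (p + 1) * (p + 3)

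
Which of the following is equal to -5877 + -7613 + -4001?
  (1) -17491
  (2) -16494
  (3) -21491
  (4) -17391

First: -5877 + -7613 = -13490
Then: -13490 + -4001 = -17491
1) -17491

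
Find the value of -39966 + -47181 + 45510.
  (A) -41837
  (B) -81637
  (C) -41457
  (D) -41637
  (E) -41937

First: -39966 + -47181 = -87147
Then: -87147 + 45510 = -41637
D) -41637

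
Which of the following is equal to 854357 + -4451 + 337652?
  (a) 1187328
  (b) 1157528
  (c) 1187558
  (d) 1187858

First: 854357 + -4451 = 849906
Then: 849906 + 337652 = 1187558
c) 1187558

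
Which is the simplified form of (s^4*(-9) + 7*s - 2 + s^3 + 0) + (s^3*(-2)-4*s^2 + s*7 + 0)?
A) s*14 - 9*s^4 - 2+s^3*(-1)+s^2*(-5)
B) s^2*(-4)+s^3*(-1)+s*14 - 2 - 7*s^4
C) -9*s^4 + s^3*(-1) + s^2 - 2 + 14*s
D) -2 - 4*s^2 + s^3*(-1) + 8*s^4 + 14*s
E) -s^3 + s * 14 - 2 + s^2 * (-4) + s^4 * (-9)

Adding the polynomials and combining like terms:
(s^4*(-9) + 7*s - 2 + s^3 + 0) + (s^3*(-2) - 4*s^2 + s*7 + 0)
= -s^3 + s * 14 - 2 + s^2 * (-4) + s^4 * (-9)
E) -s^3 + s * 14 - 2 + s^2 * (-4) + s^4 * (-9)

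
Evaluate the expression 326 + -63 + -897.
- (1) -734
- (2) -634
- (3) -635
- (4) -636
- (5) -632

First: 326 + -63 = 263
Then: 263 + -897 = -634
2) -634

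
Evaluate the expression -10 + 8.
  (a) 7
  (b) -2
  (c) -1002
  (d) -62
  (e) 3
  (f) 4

-10 + 8 = -2
b) -2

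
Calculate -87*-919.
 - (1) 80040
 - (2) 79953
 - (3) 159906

-87 * -919 = 79953
2) 79953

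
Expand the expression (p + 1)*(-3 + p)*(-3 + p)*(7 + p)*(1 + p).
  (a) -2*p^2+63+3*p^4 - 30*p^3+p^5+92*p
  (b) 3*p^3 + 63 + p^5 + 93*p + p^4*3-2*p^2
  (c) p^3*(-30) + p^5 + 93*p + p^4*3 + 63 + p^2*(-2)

Expanding (p + 1)*(-3 + p)*(-3 + p)*(7 + p)*(1 + p):
= p^3*(-30) + p^5 + 93*p + p^4*3 + 63 + p^2*(-2)
c) p^3*(-30) + p^5 + 93*p + p^4*3 + 63 + p^2*(-2)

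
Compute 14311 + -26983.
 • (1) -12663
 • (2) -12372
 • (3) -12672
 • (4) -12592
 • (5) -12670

14311 + -26983 = -12672
3) -12672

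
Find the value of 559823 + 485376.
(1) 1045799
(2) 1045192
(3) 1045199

559823 + 485376 = 1045199
3) 1045199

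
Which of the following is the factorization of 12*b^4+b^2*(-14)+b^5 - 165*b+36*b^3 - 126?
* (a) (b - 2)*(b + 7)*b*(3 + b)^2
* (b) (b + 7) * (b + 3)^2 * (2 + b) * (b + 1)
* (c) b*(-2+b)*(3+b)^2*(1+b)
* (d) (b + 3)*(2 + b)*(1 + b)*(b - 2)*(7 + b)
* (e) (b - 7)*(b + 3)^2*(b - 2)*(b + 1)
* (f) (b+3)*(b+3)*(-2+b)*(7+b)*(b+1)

We need to factor 12*b^4+b^2*(-14)+b^5 - 165*b+36*b^3 - 126.
The factored form is (b+3)*(b+3)*(-2+b)*(7+b)*(b+1).
f) (b+3)*(b+3)*(-2+b)*(7+b)*(b+1)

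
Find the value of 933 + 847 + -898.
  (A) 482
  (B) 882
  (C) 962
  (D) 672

First: 933 + 847 = 1780
Then: 1780 + -898 = 882
B) 882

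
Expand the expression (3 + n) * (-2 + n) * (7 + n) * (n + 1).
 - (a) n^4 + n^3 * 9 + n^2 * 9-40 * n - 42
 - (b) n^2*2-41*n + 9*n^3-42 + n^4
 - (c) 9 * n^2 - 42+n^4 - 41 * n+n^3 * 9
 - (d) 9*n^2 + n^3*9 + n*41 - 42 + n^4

Expanding (3 + n) * (-2 + n) * (7 + n) * (n + 1):
= 9 * n^2 - 42+n^4 - 41 * n+n^3 * 9
c) 9 * n^2 - 42+n^4 - 41 * n+n^3 * 9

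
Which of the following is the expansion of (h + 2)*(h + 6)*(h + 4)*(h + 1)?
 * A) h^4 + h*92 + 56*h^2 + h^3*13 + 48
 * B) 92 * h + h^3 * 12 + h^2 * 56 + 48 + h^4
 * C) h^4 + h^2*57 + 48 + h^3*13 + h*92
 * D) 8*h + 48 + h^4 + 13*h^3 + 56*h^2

Expanding (h + 2)*(h + 6)*(h + 4)*(h + 1):
= h^4 + h*92 + 56*h^2 + h^3*13 + 48
A) h^4 + h*92 + 56*h^2 + h^3*13 + 48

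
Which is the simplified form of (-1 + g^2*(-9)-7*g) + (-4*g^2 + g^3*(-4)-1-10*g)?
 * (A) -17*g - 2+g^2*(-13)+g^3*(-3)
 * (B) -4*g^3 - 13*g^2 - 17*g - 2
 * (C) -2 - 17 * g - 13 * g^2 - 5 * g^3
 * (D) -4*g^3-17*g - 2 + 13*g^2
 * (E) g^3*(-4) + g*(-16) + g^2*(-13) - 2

Adding the polynomials and combining like terms:
(-1 + g^2*(-9) - 7*g) + (-4*g^2 + g^3*(-4) - 1 - 10*g)
= -4*g^3 - 13*g^2 - 17*g - 2
B) -4*g^3 - 13*g^2 - 17*g - 2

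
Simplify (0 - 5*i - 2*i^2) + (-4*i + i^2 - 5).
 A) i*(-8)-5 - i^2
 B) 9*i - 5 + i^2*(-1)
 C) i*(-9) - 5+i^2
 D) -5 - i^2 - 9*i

Adding the polynomials and combining like terms:
(0 - 5*i - 2*i^2) + (-4*i + i^2 - 5)
= -5 - i^2 - 9*i
D) -5 - i^2 - 9*i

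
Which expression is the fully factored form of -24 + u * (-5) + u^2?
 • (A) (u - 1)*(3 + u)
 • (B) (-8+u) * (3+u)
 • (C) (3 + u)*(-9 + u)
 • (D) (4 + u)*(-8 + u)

We need to factor -24 + u * (-5) + u^2.
The factored form is (-8+u) * (3+u).
B) (-8+u) * (3+u)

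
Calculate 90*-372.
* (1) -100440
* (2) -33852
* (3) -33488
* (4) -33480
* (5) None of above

90 * -372 = -33480
4) -33480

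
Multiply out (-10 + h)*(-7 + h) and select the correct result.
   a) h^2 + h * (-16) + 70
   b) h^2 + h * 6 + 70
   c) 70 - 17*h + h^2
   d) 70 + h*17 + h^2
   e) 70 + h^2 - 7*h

Expanding (-10 + h)*(-7 + h):
= 70 - 17*h + h^2
c) 70 - 17*h + h^2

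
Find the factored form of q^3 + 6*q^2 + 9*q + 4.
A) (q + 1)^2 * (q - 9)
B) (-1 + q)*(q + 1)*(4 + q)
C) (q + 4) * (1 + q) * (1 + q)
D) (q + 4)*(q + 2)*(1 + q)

We need to factor q^3 + 6*q^2 + 9*q + 4.
The factored form is (q + 4) * (1 + q) * (1 + q).
C) (q + 4) * (1 + q) * (1 + q)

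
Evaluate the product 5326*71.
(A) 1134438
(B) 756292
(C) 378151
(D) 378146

5326 * 71 = 378146
D) 378146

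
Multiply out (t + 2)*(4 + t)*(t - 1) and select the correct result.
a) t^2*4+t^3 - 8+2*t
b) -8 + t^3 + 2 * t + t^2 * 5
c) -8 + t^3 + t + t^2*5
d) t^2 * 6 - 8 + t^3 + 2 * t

Expanding (t + 2)*(4 + t)*(t - 1):
= -8 + t^3 + 2 * t + t^2 * 5
b) -8 + t^3 + 2 * t + t^2 * 5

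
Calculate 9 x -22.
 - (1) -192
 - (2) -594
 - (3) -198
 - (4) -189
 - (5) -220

9 * -22 = -198
3) -198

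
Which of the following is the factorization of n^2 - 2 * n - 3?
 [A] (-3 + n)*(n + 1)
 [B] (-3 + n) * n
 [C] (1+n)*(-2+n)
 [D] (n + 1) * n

We need to factor n^2 - 2 * n - 3.
The factored form is (-3 + n)*(n + 1).
A) (-3 + n)*(n + 1)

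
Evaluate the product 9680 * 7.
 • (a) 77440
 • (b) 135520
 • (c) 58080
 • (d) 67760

9680 * 7 = 67760
d) 67760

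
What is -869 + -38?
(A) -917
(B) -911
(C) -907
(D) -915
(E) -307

-869 + -38 = -907
C) -907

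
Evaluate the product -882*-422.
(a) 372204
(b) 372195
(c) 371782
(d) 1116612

-882 * -422 = 372204
a) 372204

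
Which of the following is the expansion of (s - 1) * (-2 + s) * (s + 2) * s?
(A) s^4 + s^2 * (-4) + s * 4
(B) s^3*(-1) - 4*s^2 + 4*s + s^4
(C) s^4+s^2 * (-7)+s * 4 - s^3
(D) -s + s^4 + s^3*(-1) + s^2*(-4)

Expanding (s - 1) * (-2 + s) * (s + 2) * s:
= s^3*(-1) - 4*s^2 + 4*s + s^4
B) s^3*(-1) - 4*s^2 + 4*s + s^4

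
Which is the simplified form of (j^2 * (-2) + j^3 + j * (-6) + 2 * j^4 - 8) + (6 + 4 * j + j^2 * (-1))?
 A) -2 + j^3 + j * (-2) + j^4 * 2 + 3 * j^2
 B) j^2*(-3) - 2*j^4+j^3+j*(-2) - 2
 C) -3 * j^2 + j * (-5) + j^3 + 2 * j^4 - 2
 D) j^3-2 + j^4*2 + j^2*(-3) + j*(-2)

Adding the polynomials and combining like terms:
(j^2*(-2) + j^3 + j*(-6) + 2*j^4 - 8) + (6 + 4*j + j^2*(-1))
= j^3-2 + j^4*2 + j^2*(-3) + j*(-2)
D) j^3-2 + j^4*2 + j^2*(-3) + j*(-2)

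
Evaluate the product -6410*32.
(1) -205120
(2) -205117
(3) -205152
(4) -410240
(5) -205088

-6410 * 32 = -205120
1) -205120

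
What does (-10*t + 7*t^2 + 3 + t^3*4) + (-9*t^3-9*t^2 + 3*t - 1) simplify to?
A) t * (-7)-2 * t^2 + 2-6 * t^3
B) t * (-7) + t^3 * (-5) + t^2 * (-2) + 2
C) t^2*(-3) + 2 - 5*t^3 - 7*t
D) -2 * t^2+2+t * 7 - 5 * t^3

Adding the polynomials and combining like terms:
(-10*t + 7*t^2 + 3 + t^3*4) + (-9*t^3 - 9*t^2 + 3*t - 1)
= t * (-7) + t^3 * (-5) + t^2 * (-2) + 2
B) t * (-7) + t^3 * (-5) + t^2 * (-2) + 2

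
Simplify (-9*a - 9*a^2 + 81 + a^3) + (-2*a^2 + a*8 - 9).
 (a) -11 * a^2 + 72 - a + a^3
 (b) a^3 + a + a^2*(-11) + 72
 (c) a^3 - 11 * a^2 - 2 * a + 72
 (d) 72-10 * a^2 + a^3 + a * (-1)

Adding the polynomials and combining like terms:
(-9*a - 9*a^2 + 81 + a^3) + (-2*a^2 + a*8 - 9)
= -11 * a^2 + 72 - a + a^3
a) -11 * a^2 + 72 - a + a^3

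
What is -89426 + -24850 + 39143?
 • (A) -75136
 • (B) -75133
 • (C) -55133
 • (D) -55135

First: -89426 + -24850 = -114276
Then: -114276 + 39143 = -75133
B) -75133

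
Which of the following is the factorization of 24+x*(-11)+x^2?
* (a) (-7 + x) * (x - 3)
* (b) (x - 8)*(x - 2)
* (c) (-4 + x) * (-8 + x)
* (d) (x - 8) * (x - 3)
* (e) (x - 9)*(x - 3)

We need to factor 24+x*(-11)+x^2.
The factored form is (x - 8) * (x - 3).
d) (x - 8) * (x - 3)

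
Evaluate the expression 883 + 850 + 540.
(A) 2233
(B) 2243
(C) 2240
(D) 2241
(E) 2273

First: 883 + 850 = 1733
Then: 1733 + 540 = 2273
E) 2273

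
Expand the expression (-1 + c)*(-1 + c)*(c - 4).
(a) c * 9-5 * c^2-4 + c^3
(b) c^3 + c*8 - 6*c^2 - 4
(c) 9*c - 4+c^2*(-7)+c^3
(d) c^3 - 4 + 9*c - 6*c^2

Expanding (-1 + c)*(-1 + c)*(c - 4):
= c^3 - 4 + 9*c - 6*c^2
d) c^3 - 4 + 9*c - 6*c^2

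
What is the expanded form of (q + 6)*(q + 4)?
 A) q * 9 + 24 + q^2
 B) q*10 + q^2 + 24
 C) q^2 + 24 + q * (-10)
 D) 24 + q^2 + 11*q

Expanding (q + 6)*(q + 4):
= q*10 + q^2 + 24
B) q*10 + q^2 + 24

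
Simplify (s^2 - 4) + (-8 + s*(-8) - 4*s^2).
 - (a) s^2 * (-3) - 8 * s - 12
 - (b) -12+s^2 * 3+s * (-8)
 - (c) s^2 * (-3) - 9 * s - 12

Adding the polynomials and combining like terms:
(s^2 - 4) + (-8 + s*(-8) - 4*s^2)
= s^2 * (-3) - 8 * s - 12
a) s^2 * (-3) - 8 * s - 12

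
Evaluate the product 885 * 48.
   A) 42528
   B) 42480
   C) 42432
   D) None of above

885 * 48 = 42480
B) 42480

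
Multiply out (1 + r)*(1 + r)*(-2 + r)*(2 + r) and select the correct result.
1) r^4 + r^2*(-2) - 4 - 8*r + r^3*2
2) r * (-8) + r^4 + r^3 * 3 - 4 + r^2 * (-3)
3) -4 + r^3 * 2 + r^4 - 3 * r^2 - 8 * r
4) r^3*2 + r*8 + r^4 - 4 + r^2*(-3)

Expanding (1 + r)*(1 + r)*(-2 + r)*(2 + r):
= -4 + r^3 * 2 + r^4 - 3 * r^2 - 8 * r
3) -4 + r^3 * 2 + r^4 - 3 * r^2 - 8 * r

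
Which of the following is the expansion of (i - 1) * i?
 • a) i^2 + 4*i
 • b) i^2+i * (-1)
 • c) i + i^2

Expanding (i - 1) * i:
= i^2+i * (-1)
b) i^2+i * (-1)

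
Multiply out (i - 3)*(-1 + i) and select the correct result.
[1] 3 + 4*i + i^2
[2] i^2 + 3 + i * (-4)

Expanding (i - 3)*(-1 + i):
= i^2 + 3 + i * (-4)
2) i^2 + 3 + i * (-4)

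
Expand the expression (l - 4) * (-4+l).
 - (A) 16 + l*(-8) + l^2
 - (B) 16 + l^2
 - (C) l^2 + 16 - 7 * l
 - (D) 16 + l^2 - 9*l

Expanding (l - 4) * (-4+l):
= 16 + l*(-8) + l^2
A) 16 + l*(-8) + l^2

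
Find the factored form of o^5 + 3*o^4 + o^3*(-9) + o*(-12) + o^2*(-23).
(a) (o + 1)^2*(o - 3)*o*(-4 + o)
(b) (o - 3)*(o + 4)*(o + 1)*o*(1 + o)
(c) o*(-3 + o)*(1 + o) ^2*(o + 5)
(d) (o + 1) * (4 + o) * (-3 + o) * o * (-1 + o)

We need to factor o^5 + 3*o^4 + o^3*(-9) + o*(-12) + o^2*(-23).
The factored form is (o - 3)*(o + 4)*(o + 1)*o*(1 + o).
b) (o - 3)*(o + 4)*(o + 1)*o*(1 + o)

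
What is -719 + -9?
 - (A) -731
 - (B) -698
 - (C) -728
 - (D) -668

-719 + -9 = -728
C) -728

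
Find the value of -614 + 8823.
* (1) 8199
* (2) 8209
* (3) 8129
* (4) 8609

-614 + 8823 = 8209
2) 8209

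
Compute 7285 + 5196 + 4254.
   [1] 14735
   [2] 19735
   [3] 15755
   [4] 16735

First: 7285 + 5196 = 12481
Then: 12481 + 4254 = 16735
4) 16735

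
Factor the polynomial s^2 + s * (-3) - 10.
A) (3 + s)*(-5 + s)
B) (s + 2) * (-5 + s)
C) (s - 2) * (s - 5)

We need to factor s^2 + s * (-3) - 10.
The factored form is (s + 2) * (-5 + s).
B) (s + 2) * (-5 + s)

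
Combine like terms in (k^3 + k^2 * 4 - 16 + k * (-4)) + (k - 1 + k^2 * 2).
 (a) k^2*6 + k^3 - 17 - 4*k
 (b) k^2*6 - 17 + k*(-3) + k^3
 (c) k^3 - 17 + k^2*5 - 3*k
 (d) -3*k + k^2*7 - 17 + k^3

Adding the polynomials and combining like terms:
(k^3 + k^2*4 - 16 + k*(-4)) + (k - 1 + k^2*2)
= k^2*6 - 17 + k*(-3) + k^3
b) k^2*6 - 17 + k*(-3) + k^3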